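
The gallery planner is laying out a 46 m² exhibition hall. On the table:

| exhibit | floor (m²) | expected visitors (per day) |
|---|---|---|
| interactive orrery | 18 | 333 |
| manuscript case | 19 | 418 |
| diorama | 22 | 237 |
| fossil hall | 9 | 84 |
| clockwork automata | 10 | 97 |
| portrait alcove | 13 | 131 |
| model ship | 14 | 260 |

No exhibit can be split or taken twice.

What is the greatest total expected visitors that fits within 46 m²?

835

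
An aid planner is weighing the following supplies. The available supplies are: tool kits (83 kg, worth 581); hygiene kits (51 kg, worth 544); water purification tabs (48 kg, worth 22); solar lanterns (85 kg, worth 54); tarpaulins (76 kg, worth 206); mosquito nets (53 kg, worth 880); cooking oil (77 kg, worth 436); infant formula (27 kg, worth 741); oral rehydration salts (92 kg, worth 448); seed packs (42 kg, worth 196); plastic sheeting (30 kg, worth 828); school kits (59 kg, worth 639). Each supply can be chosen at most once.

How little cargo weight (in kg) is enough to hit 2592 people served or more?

152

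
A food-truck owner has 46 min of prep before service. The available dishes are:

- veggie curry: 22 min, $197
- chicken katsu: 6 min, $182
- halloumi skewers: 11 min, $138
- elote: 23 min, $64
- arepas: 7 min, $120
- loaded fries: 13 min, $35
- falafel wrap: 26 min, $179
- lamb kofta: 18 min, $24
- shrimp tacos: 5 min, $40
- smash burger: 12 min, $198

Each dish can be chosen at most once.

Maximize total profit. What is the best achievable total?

678

The ratio ordering already packs tightly: chicken katsu + halloumi skewers + arepas + shrimp tacos + smash burger, 41 min, 678.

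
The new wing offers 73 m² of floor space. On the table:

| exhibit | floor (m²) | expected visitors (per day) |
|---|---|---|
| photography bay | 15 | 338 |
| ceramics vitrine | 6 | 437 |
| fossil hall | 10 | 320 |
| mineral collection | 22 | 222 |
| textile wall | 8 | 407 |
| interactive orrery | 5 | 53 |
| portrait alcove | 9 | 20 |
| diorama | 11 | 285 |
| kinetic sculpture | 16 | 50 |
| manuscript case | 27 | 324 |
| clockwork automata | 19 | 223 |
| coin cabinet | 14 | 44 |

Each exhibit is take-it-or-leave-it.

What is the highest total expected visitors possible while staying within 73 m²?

2010

Ranking by ratio (expected visitors/m²): ceramics vitrine 72.83, textile wall 50.88, fossil hall 32.00, diorama 25.91.
Photography bay + ceramics vitrine + fossil hall + textile wall + diorama + clockwork automata uses 69 of the 73 m² and totals 2010.
Nothing else within 73 m² beats 2010.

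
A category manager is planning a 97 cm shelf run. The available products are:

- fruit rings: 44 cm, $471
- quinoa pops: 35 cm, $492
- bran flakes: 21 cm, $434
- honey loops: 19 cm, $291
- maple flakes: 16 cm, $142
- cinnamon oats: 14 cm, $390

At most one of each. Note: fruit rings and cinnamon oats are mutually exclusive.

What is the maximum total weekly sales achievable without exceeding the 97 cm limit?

1607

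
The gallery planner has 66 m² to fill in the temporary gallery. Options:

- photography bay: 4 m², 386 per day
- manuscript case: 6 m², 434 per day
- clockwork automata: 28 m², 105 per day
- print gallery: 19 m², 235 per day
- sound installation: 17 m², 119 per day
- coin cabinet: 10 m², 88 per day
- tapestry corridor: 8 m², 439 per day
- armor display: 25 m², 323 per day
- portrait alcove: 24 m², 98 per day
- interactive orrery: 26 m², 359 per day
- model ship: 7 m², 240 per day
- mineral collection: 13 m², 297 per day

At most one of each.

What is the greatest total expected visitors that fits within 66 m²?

Density check — photography bay 96.50, manuscript case 72.33, tapestry corridor 54.88 are the best per m².
Taking photography bay + manuscript case + tapestry corridor + interactive orrery + model ship + mineral collection: 64 m² used, 2155 in expected visitors.
Every other selection either busts 66 m² or fails to beat 2155.

2155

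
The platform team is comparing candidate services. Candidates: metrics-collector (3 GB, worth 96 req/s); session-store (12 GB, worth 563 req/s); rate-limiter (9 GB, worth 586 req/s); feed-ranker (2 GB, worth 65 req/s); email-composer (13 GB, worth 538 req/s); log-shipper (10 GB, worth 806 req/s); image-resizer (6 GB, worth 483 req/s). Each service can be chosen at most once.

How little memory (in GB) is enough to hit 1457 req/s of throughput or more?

21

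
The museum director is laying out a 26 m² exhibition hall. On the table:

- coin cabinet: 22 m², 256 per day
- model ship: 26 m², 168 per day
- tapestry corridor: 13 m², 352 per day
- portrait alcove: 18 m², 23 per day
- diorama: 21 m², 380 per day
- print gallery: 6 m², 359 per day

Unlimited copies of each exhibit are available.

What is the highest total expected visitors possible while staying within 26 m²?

Best packing: 4×print gallery — 24 m², 1436 total.
No other feasible combination exceeds 1436.

1436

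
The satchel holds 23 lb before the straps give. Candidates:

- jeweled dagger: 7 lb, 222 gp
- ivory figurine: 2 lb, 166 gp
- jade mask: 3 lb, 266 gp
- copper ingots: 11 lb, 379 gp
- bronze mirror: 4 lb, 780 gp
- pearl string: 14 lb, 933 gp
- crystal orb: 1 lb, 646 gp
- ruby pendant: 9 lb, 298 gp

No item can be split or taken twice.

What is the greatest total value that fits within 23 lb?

2625

The ratio heuristic lands on ivory figurine + jade mask + copper ingots + bronze mirror + crystal orb (2237) but leaves 2 lb idle.
The 13 lb tied up in ivory figurine and copper ingots is better spent on pearl string — total rises to 2625 (22 lb).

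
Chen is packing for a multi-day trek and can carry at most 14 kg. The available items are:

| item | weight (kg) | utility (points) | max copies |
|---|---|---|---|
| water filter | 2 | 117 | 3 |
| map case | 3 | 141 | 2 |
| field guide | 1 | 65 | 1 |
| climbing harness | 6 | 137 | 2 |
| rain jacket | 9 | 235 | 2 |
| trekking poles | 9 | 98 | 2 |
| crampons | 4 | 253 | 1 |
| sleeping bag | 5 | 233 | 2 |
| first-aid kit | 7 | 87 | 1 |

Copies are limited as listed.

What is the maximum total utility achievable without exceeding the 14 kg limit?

810

3×water filter + map case + field guide + crampons uses 14 of the 14 kg and totals 810.
No other feasible combination exceeds 810.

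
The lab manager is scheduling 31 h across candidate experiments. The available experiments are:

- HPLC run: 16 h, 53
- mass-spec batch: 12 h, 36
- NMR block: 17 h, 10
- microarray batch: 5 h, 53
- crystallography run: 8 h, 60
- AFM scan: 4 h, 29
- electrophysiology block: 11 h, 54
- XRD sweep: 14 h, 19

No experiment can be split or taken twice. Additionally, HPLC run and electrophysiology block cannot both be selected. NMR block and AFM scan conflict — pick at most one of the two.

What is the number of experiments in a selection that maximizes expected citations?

Optimal total is 196.
microarray batch + crystallography run + AFM scan + electrophysiology block hits 196 at 28 h.
Any selection reaching 196 contains exactly 4 experiments.

4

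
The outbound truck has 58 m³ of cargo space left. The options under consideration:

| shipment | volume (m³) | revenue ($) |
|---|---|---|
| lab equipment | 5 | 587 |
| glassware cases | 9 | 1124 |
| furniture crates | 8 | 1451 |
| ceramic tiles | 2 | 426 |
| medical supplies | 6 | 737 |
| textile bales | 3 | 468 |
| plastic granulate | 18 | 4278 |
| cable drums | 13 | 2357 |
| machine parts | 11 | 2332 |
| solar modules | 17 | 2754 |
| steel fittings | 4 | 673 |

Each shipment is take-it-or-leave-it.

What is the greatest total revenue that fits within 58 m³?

11581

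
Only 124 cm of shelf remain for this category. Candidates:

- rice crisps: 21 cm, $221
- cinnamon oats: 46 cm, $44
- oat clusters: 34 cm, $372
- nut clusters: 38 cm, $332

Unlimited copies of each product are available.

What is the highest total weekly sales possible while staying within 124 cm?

1337

Density check — oat clusters 10.94, rice crisps 10.52, nut clusters 8.74 are the best per cm.
Rice crisps + 3×oat clusters uses 123 of the 124 cm and totals 1337.
Every other selection either busts 124 cm or fails to beat 1337.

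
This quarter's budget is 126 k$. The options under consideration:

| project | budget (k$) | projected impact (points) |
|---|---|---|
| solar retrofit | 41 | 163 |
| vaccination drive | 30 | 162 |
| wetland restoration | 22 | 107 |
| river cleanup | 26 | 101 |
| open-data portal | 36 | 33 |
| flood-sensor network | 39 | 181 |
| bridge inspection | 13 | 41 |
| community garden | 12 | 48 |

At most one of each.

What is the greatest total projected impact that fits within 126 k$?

554

Ranking by ratio (projected impact/k$): vaccination drive 5.40, wetland restoration 4.86, flood-sensor network 4.64.
The ratio heuristic lands on vaccination drive + wetland restoration + flood-sensor network + bridge inspection + community garden (539) but leaves 10 k$ idle.
Replace wetland restoration and bridge inspection with solar retrofit: the trade gains 15 net, giving 554 at 122 k$.
The spare 4 k$ is too small for any remaining project, and no exchange beats 554.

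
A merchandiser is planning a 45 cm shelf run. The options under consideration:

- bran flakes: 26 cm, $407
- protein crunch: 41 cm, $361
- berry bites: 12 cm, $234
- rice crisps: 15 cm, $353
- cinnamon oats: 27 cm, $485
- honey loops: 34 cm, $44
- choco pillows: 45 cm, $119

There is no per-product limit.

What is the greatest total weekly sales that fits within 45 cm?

The ratio ordering already packs tightly: 3×rice crisps, 45 cm, 1059.
Nothing else within 45 cm beats 1059.

1059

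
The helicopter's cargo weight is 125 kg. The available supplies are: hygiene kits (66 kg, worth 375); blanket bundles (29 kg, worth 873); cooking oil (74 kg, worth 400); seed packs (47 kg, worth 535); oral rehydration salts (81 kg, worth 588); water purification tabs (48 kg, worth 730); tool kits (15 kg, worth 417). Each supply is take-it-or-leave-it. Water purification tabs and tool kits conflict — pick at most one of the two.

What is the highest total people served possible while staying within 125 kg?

2138

By people served per kg: blanket bundles 30.10, tool kits 27.80, water purification tabs 15.21 lead.
Taking blanket bundles + seed packs + water purification tabs: 124 kg used, 2138 in people served.
Nothing else feasible within 125 kg beats 2138.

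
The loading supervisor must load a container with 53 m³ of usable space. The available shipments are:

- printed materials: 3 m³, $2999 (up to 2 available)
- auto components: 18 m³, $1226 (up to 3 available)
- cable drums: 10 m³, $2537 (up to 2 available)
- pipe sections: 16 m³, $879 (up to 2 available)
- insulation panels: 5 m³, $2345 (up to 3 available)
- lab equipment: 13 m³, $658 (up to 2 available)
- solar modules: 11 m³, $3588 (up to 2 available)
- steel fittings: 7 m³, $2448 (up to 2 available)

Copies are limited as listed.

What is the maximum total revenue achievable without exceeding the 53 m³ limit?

22760

Density check — printed materials 999.67, insulation panels 469.00, steel fittings 349.71 are the best per m³.
A density-first pass picks 2×printed materials + 3×insulation panels + solar modules + 2×steel fittings — 21517 at 46 m³.
Dropping insulation panels frees 5 m³; slotting in solar modules (11 m³) lifts the total to 22760 at 52 m³.
That's the maximum — no swap from here does better than 22760.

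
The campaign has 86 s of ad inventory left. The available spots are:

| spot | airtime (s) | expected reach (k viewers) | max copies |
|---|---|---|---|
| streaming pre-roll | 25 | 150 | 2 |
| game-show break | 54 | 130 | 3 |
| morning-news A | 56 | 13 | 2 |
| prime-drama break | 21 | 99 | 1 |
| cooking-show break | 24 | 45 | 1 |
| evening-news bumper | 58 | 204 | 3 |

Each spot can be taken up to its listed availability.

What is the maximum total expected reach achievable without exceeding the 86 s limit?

The ratio ordering already packs tightly: 2×streaming pre-roll + prime-drama break, 71 s, 399.

399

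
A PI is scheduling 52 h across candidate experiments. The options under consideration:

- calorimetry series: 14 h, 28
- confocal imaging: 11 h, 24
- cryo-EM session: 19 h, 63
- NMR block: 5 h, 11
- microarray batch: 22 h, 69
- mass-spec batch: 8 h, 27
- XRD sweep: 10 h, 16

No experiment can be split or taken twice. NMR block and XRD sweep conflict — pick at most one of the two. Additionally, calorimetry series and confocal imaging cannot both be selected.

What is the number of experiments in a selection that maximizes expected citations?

The maximum expected citations within 52 h is 159.
For example cryo-EM session + microarray batch + mass-spec batch achieves it, using 49 h.
All optima have 3 experiments.

3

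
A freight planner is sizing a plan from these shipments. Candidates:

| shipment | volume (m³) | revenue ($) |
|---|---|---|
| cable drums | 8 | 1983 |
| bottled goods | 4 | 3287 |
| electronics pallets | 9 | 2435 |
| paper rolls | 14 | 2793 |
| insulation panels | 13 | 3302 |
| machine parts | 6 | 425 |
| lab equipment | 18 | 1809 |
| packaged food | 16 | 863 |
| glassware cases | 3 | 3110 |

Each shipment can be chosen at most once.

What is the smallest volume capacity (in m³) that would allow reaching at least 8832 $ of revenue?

Need the lightest bundle worth ≥ 8832.
bottled goods + electronics pallets + glassware cases: 8832 revenue at 16 m³.
Below 16 m³ the best achievable stays under 8832.

16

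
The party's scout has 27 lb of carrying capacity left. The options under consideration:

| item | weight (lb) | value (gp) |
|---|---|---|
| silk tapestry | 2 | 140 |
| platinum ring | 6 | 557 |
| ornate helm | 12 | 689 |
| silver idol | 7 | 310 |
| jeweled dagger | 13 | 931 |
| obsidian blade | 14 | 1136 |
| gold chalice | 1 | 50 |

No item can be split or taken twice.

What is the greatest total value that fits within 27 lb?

2067

Filling by ratio: silk tapestry + platinum ring + obsidian blade + gold chalice for 1883, with 4 lb left unused.
Replace silk tapestry and platinum ring and gold chalice with jeweled dagger: the trade gains 184 net, giving 2067 at 27 lb.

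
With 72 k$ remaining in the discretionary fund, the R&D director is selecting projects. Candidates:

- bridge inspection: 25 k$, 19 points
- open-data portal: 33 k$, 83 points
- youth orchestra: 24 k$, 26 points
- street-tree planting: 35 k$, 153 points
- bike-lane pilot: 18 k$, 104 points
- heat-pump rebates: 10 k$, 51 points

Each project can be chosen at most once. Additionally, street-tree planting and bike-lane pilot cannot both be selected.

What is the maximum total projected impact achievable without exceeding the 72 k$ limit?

238

Best packing: open-data portal + bike-lane pilot + heat-pump rebates — 61 k$, 238 total.
Next best is open-data portal + street-tree planting at 236 (68 k$) — short by 2.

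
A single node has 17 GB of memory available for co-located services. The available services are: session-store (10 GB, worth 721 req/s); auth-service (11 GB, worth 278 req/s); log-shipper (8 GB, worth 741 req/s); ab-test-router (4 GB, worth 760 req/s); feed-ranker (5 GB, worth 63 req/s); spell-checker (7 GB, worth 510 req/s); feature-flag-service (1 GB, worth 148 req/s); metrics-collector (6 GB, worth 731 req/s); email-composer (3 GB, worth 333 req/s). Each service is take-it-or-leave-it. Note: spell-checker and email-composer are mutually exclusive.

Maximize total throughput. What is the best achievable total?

Ranking by ratio (throughput/GB): ab-test-router 190.00, feature-flag-service 148.00, metrics-collector 121.83, email-composer 111.00.
Greedy by ratio would take ab-test-router + feature-flag-service + metrics-collector + email-composer: 14 GB used, total 1972.
The 4 GB tied up in feature-flag-service and email-composer is better spent on spell-checker — total rises to 2001 (17 GB).

2001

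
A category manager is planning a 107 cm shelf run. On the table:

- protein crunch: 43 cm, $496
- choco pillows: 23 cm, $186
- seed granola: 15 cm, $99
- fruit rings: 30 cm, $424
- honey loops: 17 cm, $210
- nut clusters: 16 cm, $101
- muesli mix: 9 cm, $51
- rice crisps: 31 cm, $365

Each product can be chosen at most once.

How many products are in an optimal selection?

Optimal total is 1285.
One optimal bundle: protein crunch + fruit rings + rice crisps (104 cm).
Any selection reaching 1285 contains exactly 3 products.

3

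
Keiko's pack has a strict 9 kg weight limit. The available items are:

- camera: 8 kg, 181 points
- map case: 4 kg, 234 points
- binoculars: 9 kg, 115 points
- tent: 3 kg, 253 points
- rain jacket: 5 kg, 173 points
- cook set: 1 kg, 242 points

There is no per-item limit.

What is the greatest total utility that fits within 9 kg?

2178

Density check — cook set 242.00, tent 84.33, map case 58.50, rain jacket 34.60 are the best per kg.
The ratio ordering already packs tightly: 9×cook set, 9 kg, 2178.
No other feasible combination exceeds 2178.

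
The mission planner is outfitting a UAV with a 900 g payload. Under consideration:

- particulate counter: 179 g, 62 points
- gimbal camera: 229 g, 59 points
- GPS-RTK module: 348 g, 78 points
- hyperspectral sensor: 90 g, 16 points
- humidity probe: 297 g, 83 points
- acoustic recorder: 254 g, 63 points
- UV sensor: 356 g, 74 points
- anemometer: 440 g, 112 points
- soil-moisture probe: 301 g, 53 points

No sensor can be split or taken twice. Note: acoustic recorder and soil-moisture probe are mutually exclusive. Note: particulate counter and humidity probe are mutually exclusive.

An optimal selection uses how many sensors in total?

Best achievable data value is 237.
One optimal bundle: particulate counter + acoustic recorder + anemometer (873 g).
All optima have 3 sensors.

3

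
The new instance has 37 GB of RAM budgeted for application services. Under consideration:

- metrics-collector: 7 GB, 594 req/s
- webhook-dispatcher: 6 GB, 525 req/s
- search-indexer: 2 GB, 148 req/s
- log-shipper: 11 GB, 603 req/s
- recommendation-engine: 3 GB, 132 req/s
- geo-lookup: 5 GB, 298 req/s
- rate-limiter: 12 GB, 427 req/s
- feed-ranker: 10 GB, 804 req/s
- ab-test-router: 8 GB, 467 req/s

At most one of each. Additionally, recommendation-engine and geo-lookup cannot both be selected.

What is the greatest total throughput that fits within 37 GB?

2688

Ranking by ratio (throughput/GB): webhook-dispatcher 87.50, metrics-collector 84.86, feed-ranker 80.40, search-indexer 74.00.
Taking metrics-collector + webhook-dispatcher + geo-lookup + feed-ranker + ab-test-router: 36 GB used, 2688 in throughput.
Next best is metrics-collector + webhook-dispatcher + search-indexer + log-shipper + feed-ranker at 2674 (36 GB) — short by 14.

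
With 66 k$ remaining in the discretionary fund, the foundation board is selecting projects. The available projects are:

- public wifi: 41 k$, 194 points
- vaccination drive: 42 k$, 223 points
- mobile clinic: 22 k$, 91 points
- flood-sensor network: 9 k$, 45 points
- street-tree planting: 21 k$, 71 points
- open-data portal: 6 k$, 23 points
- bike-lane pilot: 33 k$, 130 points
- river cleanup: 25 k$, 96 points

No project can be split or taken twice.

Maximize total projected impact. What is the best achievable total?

Ranking by ratio (projected impact/k$): vaccination drive 5.31, flood-sensor network 5.00, public wifi 4.73, mobile clinic 4.14.
Filling by ratio: vaccination drive + flood-sensor network + open-data portal for 291, with 9 k$ left unused.
The 15 k$ tied up in flood-sensor network and open-data portal is better spent on mobile clinic — total rises to 314 (64 k$).
No other feasible combination exceeds 314.

314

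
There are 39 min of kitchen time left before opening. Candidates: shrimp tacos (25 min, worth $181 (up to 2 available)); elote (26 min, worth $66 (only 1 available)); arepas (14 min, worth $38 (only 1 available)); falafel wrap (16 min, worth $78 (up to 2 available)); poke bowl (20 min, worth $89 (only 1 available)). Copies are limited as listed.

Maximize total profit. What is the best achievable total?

219

Taking shrimp tacos + arepas: 39 min used, 219 in profit.
Nothing else within 39 min beats 219.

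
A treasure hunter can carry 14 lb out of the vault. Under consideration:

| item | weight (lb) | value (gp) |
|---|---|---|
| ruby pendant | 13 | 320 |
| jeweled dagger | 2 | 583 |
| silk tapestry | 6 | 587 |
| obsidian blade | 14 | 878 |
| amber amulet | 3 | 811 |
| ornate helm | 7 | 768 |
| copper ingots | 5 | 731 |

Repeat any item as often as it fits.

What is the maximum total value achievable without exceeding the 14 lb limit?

4081

7×jeweled dagger uses 14 of the 14 lb and totals 4081.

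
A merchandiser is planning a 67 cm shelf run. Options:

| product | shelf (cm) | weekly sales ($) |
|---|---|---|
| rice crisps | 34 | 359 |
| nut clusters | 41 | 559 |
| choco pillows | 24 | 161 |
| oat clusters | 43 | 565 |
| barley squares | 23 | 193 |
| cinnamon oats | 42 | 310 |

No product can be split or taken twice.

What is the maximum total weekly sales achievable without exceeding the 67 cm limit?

758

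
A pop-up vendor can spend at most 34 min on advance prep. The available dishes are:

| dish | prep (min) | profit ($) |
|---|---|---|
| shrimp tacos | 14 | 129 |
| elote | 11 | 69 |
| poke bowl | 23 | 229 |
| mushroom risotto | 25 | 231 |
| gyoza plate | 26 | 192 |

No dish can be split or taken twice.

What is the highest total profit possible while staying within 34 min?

Density check — poke bowl 9.96, mushroom risotto 9.24, shrimp tacos 9.21 are the best per min.
Elote + poke bowl uses 34 of the 34 min and totals 298.
Runner-up mushroom risotto tops out at 231.

298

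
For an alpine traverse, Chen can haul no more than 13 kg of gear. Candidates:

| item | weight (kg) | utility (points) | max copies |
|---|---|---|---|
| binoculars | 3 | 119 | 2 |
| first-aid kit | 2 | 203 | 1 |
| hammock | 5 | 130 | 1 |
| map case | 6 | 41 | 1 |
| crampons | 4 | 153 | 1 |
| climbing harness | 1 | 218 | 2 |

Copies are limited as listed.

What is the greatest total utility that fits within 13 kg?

922

Taking the top-ratio items first gives 2×binoculars + first-aid kit + 2×climbing harness for 877 (10 kg).
Replace 2×binoculars with hammock + crampons: the trade gains 45 net, giving 922 at 13 kg.
That's the maximum — no swap from here does better than 922.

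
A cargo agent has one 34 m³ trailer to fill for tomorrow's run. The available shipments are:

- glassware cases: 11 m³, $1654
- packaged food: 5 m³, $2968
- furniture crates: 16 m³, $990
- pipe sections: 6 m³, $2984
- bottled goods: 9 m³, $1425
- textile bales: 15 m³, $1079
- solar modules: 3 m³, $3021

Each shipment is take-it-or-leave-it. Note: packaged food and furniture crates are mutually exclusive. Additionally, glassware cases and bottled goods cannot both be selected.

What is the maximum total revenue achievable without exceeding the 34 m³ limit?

10627

Ranking by ratio (revenue/m³): solar modules 1007.00, packaged food 593.60, pipe sections 497.33.
Glassware cases + packaged food + pipe sections + solar modules uses 25 of the 34 m³ and totals 10627.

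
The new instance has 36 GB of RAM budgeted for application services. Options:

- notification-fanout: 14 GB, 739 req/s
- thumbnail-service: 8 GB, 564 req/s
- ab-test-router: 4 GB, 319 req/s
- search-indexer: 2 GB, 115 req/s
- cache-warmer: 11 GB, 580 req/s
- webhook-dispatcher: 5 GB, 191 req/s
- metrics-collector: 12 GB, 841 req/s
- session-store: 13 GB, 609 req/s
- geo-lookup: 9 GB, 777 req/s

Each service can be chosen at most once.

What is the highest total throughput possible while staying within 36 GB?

Density check — geo-lookup 86.33, ab-test-router 79.75, thumbnail-service 70.50 are the best per GB.
The ratio ordering already packs tightly: thumbnail-service + ab-test-router + search-indexer + metrics-collector + geo-lookup, 35 GB, 2616.
No other feasible combination exceeds 2616.

2616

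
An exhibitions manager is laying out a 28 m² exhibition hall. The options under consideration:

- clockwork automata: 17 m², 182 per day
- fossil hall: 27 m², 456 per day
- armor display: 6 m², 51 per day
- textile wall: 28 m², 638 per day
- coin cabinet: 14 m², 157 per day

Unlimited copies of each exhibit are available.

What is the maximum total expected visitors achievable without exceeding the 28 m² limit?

The ratio ordering already packs tightly: textile wall, 28 m², 638.
Every other selection either busts 28 m² or fails to beat 638.

638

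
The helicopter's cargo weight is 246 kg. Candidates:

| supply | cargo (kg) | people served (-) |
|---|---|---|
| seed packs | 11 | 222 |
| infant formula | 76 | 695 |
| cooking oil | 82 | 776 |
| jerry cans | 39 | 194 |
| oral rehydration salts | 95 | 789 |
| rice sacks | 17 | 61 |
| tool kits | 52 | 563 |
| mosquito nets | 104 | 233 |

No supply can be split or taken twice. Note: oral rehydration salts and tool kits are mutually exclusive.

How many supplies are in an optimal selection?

The maximum people served within 246 kg is 2317.
One optimal bundle: seed packs + infant formula + cooking oil + rice sacks + tool kits (238 kg).
Any selection reaching 2317 contains exactly 5 supplies.

5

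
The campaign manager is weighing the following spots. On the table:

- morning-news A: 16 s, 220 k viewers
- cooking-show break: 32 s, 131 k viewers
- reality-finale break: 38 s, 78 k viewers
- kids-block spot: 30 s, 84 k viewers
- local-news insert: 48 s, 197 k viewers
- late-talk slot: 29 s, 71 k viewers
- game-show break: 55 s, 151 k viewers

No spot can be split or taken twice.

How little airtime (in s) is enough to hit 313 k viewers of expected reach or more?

48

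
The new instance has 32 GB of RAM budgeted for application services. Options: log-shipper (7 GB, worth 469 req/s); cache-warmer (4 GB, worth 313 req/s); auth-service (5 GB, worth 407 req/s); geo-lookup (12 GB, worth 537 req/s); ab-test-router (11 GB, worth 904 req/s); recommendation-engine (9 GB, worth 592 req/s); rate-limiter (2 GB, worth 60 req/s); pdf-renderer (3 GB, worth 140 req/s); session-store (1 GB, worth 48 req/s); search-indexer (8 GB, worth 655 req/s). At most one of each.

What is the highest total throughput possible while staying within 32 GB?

2483

Ranking by ratio (throughput/GB): ab-test-router 82.18, search-indexer 81.88, auth-service 81.40, cache-warmer 78.25.
A density-first pass picks cache-warmer + auth-service + ab-test-router + pdf-renderer + session-store + search-indexer — 2467 at 32 GB.
Replace cache-warmer and pdf-renderer with log-shipper: the trade gains 16 net, giving 2483 at 32 GB.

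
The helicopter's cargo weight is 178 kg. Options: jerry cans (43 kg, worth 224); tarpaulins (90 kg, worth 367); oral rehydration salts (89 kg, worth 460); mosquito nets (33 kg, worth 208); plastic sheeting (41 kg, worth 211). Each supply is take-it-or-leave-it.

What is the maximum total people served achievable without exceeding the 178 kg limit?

By people served per kg: mosquito nets 6.30, jerry cans 5.21, oral rehydration salts 5.17, plastic sheeting 5.15 lead.
Taking the top-ratio supplies first gives jerry cans + oral rehydration salts + mosquito nets for 892 (165 kg).
Replace mosquito nets with plastic sheeting: the trade gains 3 net, giving 895 at 173 kg.
Nothing else within 178 kg beats 895.

895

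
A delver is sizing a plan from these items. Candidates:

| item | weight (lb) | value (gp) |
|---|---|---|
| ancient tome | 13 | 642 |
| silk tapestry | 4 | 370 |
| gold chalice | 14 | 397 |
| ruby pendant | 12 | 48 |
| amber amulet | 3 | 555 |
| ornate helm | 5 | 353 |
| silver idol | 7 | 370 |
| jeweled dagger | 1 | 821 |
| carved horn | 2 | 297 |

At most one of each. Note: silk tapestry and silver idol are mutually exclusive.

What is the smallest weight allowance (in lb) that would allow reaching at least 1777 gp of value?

Look for the lowest-weight combination reaching 1777.
silk tapestry + amber amulet + jeweled dagger + carved horn: 2043 value at 10 lb.
Below 10 lb the best achievable stays under 1777.

10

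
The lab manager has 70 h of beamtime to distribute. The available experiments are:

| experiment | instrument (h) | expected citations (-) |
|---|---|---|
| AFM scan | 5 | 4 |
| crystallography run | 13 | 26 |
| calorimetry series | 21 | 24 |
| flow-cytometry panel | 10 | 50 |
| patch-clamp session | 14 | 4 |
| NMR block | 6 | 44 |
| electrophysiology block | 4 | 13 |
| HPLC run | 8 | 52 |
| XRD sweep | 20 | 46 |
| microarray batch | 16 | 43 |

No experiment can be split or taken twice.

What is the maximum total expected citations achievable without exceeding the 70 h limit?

252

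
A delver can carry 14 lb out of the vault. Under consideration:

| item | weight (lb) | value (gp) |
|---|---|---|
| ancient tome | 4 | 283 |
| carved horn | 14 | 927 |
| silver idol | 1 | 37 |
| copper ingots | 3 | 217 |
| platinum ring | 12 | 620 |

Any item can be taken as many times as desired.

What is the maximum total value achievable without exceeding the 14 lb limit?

1000

A density-first pass picks 2×silver idol + 4×copper ingots — 942 at 14 lb.
Dropping 2×silver idol and 2×copper ingots frees 8 lb; slotting in 2×ancient tome (8 lb) lifts the total to 1000 at 14 lb.
Every other selection either busts 14 lb or fails to beat 1000.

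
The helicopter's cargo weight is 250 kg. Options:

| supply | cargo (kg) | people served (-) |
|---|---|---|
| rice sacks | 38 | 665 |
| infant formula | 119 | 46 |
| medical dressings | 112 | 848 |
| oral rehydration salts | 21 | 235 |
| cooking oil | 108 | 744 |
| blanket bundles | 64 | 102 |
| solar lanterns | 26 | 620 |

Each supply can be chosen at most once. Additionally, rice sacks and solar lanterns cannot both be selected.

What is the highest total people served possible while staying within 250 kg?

Medical dressings + cooking oil + solar lanterns uses 246 of the 250 kg and totals 2212.
The closest alternative, rice sacks + medical dressings + oral rehydration salts + blanket bundles, reaches only 1850.

2212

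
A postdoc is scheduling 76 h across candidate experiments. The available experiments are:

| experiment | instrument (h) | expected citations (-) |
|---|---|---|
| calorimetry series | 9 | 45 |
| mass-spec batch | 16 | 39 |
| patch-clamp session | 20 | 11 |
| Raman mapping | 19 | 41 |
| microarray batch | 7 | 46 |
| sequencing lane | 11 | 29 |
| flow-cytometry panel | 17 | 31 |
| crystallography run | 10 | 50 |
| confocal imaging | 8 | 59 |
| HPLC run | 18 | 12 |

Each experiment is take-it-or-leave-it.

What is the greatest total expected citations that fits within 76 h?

Greedy by ratio would take calorimetry series + mass-spec batch + microarray batch + sequencing lane + crystallography run + confocal imaging: 61 h used, total 268.
The 11 h tied up in sequencing lane is better spent on Raman mapping — total rises to 280 (69 h).
Nothing else within 76 h beats 280.

280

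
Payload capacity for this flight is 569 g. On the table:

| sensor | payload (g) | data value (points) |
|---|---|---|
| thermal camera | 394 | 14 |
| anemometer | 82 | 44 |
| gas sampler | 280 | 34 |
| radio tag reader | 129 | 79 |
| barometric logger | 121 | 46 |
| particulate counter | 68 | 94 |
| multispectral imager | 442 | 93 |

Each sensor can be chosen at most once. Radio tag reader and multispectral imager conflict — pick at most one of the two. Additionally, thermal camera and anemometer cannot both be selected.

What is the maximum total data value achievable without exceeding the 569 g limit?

Best packing: anemometer + radio tag reader + barometric logger + particulate counter — 400 g, 263 total.
Every other selection either busts 569 g or breaks a pairing rule or fails to beat 263.

263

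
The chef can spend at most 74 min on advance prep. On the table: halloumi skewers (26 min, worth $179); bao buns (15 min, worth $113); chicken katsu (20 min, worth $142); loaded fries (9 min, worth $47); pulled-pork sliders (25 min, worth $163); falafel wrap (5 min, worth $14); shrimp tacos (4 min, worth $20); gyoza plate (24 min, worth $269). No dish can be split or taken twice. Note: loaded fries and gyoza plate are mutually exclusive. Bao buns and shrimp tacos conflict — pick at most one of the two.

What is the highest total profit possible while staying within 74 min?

610

Halloumi skewers + chicken katsu + shrimp tacos + gyoza plate uses 74 of the 74 min and totals 610.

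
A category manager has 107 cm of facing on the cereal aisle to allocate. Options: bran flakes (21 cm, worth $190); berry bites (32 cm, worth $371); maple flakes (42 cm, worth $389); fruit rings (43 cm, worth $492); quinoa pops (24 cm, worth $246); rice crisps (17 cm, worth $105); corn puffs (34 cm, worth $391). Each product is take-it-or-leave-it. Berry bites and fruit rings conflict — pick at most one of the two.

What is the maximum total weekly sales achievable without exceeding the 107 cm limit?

1129

Density check — berry bites 11.59, corn puffs 11.50, fruit rings 11.44 are the best per cm.
Taking the top-ratio products first gives berry bites + quinoa pops + rice crisps + corn puffs for 1113 (107 cm).
Replace berry bites and rice crisps with fruit rings: the trade gains 16 net, giving 1129 at 101 cm.
Next best is berry bites + quinoa pops + rice crisps + corn puffs at 1113 (107 cm) — short by 16.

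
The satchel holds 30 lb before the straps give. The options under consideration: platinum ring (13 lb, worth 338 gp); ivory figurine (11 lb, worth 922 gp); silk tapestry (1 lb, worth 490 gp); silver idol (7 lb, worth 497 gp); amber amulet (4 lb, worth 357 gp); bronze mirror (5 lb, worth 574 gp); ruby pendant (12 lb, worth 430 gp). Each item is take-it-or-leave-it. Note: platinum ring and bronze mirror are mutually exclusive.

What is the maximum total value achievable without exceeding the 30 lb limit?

The ratio ordering already packs tightly: ivory figurine + silk tapestry + silver idol + amber amulet + bronze mirror, 28 lb, 2840.

2840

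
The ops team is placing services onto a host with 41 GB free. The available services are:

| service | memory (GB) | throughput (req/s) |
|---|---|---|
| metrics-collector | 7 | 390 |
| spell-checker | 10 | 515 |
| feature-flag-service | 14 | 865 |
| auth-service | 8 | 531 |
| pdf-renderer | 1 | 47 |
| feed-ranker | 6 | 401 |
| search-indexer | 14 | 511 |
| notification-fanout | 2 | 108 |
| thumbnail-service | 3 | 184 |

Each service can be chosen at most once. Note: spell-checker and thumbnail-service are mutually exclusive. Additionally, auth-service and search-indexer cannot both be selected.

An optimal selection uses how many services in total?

The maximum throughput within 41 GB is 2526.
metrics-collector + feature-flag-service + auth-service + pdf-renderer + feed-ranker + notification-fanout + thumbnail-service hits 2526 at 41 GB.
Any selection reaching 2526 contains exactly 7 services.

7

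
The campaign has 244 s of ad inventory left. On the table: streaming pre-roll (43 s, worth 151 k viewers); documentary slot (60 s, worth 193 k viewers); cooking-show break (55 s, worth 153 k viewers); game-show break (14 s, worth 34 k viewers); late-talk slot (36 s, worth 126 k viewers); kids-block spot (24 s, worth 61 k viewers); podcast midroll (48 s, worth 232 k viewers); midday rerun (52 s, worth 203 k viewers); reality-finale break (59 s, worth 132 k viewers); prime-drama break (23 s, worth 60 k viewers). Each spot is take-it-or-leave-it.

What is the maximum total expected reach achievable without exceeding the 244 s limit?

Density check — podcast midroll 4.83, midday rerun 3.90, streaming pre-roll 3.51, late-talk slot 3.50 are the best per s.
Taking streaming pre-roll + documentary slot + late-talk slot + podcast midroll + midday rerun: 239 s used, 905 in expected reach.
Nothing else within 244 s beats 905.

905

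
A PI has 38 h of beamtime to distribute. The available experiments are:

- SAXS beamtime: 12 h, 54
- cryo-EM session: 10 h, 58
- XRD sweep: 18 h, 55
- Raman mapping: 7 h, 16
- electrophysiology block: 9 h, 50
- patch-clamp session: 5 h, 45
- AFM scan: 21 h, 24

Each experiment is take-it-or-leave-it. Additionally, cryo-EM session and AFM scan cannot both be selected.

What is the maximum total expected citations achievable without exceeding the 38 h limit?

207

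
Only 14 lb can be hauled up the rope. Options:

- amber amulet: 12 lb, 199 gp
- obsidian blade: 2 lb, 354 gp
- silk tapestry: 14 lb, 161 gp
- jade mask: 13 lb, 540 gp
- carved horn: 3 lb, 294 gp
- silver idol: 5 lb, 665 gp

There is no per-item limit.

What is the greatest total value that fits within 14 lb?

2478

The ratio ordering already packs tightly: 7×obsidian blade, 14 lb, 2478.
Nothing else within 14 lb beats 2478.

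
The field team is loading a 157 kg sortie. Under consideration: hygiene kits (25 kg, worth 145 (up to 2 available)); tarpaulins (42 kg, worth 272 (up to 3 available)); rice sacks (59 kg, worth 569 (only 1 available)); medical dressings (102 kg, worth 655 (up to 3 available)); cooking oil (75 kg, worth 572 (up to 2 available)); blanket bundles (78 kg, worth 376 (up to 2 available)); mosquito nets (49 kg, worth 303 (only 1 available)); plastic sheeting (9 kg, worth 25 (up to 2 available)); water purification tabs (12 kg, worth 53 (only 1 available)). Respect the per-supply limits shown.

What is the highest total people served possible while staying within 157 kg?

The ratio ordering already packs tightly: rice sacks + cooking oil + plastic sheeting + water purification tabs, 155 kg, 1219.
The spare 2 kg is too small for any remaining supply, and no exchange beats 1219.

1219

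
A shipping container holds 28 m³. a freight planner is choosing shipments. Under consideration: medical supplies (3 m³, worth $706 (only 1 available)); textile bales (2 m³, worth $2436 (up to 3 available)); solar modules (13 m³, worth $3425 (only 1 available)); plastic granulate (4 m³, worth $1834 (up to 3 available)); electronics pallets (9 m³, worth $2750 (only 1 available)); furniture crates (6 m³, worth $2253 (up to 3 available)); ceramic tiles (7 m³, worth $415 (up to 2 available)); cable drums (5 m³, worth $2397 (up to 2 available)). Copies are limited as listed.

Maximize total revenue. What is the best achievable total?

17604

Density check — textile bales 1218.00, cable drums 479.40, plastic granulate 458.50, furniture crates 375.50 are the best per m³.
Best packing: 3×textile bales + 3×plastic granulate + 2×cable drums — 28 m³, 17604 total.
Nothing else within 28 m³ beats 17604.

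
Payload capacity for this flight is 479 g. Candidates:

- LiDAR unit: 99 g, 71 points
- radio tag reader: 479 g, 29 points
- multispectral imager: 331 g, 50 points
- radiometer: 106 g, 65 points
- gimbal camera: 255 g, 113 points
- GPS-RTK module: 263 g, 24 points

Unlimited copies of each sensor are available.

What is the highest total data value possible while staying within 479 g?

Ranking by ratio (data value/g): LiDAR unit 0.72, radiometer 0.61, gimbal camera 0.44, multispectral imager 0.15.
4×LiDAR unit uses 396 of the 479 g and totals 284.
No other feasible combination exceeds 284.

284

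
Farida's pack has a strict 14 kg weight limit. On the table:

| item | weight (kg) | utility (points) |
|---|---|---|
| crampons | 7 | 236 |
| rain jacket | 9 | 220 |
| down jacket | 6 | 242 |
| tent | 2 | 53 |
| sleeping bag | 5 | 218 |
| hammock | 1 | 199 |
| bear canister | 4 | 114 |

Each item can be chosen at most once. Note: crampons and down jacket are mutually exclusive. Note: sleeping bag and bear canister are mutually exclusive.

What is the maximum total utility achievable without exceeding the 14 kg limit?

Taking down jacket + tent + sleeping bag + hammock: 14 kg used, 712 in utility.
Runner-up down jacket + sleeping bag + hammock tops out at 659.

712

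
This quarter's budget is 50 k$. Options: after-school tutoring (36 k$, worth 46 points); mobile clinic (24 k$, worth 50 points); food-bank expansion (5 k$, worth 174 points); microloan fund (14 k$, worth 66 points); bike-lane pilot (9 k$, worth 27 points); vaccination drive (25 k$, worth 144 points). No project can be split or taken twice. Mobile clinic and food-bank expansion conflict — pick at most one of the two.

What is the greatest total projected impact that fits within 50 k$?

384

Best packing: food-bank expansion + microloan fund + vaccination drive — 44 k$, 384 total.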